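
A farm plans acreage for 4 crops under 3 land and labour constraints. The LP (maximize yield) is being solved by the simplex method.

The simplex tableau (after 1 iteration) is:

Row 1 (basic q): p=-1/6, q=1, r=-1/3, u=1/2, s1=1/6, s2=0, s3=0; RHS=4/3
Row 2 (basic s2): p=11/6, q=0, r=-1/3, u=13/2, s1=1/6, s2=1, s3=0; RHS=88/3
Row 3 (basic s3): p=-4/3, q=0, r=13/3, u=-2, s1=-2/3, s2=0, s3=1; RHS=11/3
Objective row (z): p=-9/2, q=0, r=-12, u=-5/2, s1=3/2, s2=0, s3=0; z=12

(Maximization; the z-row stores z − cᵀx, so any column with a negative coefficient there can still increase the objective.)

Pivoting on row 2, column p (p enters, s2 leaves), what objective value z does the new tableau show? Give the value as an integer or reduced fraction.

Minimum ratio for p: (88/3)/(11/6) = 16.
z changes by −(z-row coeff of p)·ratio = −(-9/2)·16 = 72.
New z = 12 + 72 = 84.

84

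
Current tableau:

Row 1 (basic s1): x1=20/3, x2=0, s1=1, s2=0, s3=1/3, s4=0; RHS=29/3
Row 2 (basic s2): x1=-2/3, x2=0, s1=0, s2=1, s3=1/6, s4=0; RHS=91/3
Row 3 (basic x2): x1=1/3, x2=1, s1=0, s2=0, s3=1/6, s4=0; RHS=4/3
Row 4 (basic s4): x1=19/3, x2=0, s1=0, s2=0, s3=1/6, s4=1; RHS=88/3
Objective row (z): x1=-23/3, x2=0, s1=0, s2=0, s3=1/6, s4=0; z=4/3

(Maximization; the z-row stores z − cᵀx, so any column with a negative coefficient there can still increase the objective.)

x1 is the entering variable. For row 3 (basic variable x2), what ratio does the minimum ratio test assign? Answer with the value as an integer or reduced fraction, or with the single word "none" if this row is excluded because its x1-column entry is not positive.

Ratio = RHS / (x1 entry) = (4/3) / (1/3) = 4.

4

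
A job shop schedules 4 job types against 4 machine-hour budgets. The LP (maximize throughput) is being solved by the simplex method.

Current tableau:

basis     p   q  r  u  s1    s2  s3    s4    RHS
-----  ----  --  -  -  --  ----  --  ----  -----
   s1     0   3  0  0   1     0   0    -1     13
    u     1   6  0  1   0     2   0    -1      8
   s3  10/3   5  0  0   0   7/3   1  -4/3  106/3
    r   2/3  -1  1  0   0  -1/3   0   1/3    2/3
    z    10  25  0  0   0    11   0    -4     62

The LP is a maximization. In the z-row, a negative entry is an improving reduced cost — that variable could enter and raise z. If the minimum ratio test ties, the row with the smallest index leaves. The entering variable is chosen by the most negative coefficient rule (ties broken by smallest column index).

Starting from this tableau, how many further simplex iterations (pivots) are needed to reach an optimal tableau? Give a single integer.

pivot: s4 in, r out → z = 70
No improving column remains; optimal.

1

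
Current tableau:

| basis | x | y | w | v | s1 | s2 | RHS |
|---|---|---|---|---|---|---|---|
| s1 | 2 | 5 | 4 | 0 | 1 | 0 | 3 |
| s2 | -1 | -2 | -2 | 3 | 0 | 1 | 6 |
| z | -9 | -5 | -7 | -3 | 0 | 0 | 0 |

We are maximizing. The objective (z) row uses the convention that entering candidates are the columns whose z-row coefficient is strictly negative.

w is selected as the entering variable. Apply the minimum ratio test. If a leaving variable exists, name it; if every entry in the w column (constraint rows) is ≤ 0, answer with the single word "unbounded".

Ratios: row 1 (s1): 3/4 = 3/4; row 2 (s2): entry -2 ≤ 0, skip.
Minimum ratio is in the s1 row, so s1 leaves.

s1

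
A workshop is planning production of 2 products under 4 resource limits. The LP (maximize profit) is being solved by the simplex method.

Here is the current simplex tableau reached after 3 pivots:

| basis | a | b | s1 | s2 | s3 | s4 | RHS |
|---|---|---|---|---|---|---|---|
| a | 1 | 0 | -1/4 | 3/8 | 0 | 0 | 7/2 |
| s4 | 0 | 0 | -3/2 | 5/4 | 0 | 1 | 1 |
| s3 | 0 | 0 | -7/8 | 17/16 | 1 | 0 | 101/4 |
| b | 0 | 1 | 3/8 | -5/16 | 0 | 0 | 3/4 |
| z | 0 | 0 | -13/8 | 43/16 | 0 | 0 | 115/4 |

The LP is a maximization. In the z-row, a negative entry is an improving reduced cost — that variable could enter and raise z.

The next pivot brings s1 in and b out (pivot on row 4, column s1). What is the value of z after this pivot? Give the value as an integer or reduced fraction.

Minimum ratio for s1: (3/4)/(3/8) = 2.
z changes by −(z-row coeff of s1)·ratio = −(-13/8)·2 = 13/4.
New z = 115/4 + (13/4) = 32.

32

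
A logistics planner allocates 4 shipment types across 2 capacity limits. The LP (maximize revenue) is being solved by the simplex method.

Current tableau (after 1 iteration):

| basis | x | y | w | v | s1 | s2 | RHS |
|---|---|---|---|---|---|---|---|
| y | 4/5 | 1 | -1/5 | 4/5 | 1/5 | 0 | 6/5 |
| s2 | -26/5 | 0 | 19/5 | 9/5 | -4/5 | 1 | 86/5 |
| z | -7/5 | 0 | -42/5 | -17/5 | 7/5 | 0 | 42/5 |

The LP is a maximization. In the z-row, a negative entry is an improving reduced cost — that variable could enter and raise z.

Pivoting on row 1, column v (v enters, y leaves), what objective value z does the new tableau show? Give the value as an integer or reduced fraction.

27/2

Minimum ratio for v: (6/5)/(4/5) = 3/2.
z changes by −(z-row coeff of v)·ratio = −(-17/5)·(3/2) = 51/10.
New z = 42/5 + (51/10) = 27/2.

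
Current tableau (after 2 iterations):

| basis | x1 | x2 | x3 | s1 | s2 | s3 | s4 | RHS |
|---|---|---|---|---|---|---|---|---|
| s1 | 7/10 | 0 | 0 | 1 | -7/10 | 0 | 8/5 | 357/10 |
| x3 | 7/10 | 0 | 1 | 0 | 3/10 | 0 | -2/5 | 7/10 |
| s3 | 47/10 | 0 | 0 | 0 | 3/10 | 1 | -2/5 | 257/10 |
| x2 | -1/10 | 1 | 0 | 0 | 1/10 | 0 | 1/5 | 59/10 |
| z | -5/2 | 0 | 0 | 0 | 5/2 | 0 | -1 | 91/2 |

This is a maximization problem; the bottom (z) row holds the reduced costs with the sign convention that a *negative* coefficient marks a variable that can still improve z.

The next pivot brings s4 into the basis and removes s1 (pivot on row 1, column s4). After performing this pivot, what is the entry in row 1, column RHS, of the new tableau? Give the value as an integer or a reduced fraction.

357/16

Pivot element is row 1, column s4: 8/5.
Normalize row 1: new (row 1, RHS) = (357/10)/(8/5) = 357/16.
Row 1 is the pivot row, so the entry is 357/16.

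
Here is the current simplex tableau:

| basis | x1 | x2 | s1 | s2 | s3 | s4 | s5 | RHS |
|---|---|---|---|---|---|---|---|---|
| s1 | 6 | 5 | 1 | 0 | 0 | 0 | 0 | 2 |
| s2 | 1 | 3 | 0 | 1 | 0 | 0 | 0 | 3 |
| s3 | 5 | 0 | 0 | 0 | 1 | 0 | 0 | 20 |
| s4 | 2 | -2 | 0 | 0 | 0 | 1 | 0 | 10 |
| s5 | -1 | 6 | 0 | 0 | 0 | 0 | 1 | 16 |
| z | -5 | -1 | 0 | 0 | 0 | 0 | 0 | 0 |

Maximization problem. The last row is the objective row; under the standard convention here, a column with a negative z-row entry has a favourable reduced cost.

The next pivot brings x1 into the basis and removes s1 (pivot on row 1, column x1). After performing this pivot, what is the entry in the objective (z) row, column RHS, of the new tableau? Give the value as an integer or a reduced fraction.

Pivot element is row 1, column x1: 6.
Normalize row 1: new (row 1, RHS) = 2/6 = 1/3.
z-row ← z-row − (-5)·(new row 1): 0 − (-5)·(1/3) = 5/3.

5/3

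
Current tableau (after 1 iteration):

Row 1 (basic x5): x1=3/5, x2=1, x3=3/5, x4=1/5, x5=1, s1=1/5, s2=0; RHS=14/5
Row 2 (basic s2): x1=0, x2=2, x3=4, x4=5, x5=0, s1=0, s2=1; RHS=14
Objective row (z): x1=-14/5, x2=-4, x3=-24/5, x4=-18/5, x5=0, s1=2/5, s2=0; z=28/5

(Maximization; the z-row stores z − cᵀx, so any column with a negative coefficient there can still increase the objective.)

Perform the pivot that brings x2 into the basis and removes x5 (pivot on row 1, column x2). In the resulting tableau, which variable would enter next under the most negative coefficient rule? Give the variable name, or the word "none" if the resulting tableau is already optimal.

Pivot element 1. New z-row = old z-row − (-4)·(row 1/1).
Updated z-row coefficients: x1: -2/5, x2: 0, x3: -12/5, x4: -14/5, x5: 4, s1: 6/5, s2: 0.
The most negative is -14/5 in column x4, so x4 would enter next.

x4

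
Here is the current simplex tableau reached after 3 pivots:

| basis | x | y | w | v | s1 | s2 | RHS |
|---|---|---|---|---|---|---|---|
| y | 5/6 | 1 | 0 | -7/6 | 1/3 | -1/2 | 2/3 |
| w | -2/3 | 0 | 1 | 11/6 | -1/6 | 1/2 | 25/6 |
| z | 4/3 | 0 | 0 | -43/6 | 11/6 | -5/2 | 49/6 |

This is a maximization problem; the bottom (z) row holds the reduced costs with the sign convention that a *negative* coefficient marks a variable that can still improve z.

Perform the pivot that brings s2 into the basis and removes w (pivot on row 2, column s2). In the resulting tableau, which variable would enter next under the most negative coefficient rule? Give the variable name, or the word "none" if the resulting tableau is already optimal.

Pivot element 1/2. New z-row = old z-row − (-5/2)·(row 2/(1/2)).
Updated z-row coefficients: x: -2, y: 0, w: 5, v: 2, s1: 1, s2: 0.
The most negative is -2 in column x, so x would enter next.

x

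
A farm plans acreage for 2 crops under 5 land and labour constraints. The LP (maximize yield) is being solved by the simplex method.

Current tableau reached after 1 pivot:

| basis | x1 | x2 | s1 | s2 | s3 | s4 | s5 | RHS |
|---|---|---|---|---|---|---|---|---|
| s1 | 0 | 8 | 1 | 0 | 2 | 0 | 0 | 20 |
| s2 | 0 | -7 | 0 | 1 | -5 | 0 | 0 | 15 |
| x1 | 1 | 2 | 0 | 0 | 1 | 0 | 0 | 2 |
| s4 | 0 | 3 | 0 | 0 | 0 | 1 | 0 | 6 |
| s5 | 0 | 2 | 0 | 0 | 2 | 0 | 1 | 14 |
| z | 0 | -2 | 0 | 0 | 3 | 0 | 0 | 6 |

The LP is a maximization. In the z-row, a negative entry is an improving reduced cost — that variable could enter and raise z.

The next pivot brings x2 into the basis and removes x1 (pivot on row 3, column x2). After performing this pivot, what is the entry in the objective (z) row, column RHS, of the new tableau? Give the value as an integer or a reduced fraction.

8

Pivot element is row 3, column x2: 2.
Normalize row 3: new (row 3, RHS) = 2/2 = 1.
z-row ← z-row − (-2)·(new row 3): 6 − (-2)·1 = 8.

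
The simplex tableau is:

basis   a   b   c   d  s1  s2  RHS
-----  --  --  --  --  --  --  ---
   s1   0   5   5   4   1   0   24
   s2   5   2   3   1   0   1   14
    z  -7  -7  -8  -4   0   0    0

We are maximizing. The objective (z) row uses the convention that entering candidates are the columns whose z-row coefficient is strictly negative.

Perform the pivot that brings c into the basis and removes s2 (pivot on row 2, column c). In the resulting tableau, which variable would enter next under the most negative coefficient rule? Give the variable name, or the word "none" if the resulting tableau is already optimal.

Pivot element 3. New z-row = old z-row − (-8)·(row 2/3).
Updated z-row coefficients: a: 19/3, b: -5/3, c: 0, d: -4/3, s1: 0, s2: 8/3.
The most negative is -5/3 in column b, so b would enter next.

b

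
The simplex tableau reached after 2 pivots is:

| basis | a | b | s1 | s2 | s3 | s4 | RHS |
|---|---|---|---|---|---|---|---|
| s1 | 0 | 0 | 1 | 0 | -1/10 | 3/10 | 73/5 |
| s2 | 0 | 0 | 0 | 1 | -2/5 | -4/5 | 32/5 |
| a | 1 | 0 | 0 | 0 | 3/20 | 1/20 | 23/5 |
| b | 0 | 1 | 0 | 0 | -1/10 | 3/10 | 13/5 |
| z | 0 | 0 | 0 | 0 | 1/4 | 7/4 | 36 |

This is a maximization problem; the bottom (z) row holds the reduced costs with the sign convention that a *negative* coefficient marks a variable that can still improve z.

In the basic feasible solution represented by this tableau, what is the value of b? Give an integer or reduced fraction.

b is basic (row 4); its value is the RHS of that row: 13/5.

13/5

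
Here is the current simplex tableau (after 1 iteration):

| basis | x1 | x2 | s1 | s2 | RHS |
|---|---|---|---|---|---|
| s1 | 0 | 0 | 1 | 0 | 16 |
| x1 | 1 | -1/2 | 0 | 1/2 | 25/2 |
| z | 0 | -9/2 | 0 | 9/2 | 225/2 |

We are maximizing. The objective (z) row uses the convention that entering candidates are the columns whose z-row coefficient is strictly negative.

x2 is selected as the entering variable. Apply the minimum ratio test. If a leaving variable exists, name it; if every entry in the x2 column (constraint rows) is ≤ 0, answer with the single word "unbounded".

x2-column entries: row 1: 0, row 2: -1/2. All ≤ 0, so x2 can increase without bound; the LP is unbounded in this direction.

unbounded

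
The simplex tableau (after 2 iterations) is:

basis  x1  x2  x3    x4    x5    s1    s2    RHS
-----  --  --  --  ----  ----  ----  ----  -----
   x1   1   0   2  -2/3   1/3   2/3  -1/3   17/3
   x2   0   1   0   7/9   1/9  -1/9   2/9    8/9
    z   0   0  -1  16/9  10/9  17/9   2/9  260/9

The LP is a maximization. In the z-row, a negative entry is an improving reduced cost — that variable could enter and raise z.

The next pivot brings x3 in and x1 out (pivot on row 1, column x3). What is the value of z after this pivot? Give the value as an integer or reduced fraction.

571/18

Minimum ratio for x3: (17/3)/2 = 17/6.
z changes by −(z-row coeff of x3)·ratio = −(-1)·(17/6) = 17/6.
New z = 260/9 + (17/6) = 571/18.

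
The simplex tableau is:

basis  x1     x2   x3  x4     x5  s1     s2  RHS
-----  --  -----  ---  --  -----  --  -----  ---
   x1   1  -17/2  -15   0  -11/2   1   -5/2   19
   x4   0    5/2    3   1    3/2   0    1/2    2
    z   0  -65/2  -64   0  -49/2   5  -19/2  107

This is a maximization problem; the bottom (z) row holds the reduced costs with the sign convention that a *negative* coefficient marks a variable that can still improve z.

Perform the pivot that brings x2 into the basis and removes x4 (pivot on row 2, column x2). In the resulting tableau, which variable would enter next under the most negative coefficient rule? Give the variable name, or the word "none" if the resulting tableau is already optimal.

x3

Pivot element 5/2. New z-row = old z-row − (-65/2)·(row 2/(5/2)).
Updated z-row coefficients: x1: 0, x2: 0, x3: -25, x4: 13, x5: -5, s1: 5, s2: -3.
The most negative is -25 in column x3, so x3 would enter next.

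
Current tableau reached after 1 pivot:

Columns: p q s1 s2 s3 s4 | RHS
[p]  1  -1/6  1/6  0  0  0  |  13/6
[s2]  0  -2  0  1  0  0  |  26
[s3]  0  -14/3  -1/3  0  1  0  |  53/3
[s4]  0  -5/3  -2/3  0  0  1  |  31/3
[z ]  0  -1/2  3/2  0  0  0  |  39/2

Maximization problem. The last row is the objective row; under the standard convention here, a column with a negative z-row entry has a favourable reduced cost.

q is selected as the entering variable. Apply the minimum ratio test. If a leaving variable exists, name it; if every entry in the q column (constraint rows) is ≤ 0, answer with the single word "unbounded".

q-column entries: row 1: -1/6, row 2: -2, row 3: -14/3, row 4: -5/3. All ≤ 0, so q can increase without bound; the LP is unbounded in this direction.

unbounded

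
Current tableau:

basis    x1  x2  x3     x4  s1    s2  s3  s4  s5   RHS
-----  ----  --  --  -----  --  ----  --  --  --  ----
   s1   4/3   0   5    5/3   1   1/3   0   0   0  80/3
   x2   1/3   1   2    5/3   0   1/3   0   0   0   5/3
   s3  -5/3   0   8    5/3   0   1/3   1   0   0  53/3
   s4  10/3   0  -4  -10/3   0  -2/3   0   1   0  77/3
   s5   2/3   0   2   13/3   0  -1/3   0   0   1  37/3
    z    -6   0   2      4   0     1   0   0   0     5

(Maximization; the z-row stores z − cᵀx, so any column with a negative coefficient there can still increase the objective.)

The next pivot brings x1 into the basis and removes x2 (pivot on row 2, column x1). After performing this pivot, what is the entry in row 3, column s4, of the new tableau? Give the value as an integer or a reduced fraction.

Pivot element is row 2, column x1: 1/3.
Normalize row 2: new (row 2, s4) = 0/(1/3) = 0.
row 3 ← row 3 − (-5/3)·(new row 2): 0 − (-5/3)·0 = 0.

0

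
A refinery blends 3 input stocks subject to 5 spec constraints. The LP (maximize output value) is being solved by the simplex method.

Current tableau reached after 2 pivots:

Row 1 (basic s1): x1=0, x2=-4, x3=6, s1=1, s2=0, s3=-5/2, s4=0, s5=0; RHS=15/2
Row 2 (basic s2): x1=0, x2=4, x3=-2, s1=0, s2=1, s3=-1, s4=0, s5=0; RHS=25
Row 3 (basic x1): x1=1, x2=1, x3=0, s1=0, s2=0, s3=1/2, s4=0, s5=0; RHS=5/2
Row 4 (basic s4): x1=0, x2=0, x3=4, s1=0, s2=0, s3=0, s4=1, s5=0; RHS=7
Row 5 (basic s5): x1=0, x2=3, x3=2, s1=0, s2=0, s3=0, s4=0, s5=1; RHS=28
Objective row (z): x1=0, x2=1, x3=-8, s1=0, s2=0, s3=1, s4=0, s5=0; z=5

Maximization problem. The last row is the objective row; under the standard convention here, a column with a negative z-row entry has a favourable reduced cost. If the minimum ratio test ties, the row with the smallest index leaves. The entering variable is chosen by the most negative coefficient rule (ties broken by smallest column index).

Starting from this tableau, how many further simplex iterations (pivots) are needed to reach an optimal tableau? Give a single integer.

pivot: x3 in, s1 out → z = 15
pivot: x2 in, s4 out → z = 73/4
No improving column remains; optimal.

2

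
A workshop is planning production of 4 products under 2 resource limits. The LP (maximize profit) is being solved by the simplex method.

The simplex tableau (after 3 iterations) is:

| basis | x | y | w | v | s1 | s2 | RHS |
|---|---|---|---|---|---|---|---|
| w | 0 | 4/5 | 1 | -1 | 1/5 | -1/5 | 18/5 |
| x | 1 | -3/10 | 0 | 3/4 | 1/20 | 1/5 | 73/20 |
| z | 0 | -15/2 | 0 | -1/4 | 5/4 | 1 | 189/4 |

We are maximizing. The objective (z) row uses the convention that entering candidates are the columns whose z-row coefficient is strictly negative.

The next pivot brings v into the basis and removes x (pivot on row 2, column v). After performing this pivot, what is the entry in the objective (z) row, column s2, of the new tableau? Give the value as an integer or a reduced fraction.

16/15

Pivot element is row 2, column v: 3/4.
Normalize row 2: new (row 2, s2) = (1/5)/(3/4) = 4/15.
z-row ← z-row − (-1/4)·(new row 2): 1 − (-1/4)·(4/15) = 16/15.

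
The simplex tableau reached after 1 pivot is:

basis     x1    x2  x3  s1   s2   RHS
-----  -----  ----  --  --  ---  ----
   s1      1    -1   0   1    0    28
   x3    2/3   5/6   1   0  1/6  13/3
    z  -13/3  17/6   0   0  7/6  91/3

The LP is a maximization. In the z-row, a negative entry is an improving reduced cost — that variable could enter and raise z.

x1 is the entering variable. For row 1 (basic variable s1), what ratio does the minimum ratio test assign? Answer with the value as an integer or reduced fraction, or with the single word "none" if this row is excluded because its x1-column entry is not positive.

28

Ratio = RHS / (x1 entry) = 28 / 1 = 28.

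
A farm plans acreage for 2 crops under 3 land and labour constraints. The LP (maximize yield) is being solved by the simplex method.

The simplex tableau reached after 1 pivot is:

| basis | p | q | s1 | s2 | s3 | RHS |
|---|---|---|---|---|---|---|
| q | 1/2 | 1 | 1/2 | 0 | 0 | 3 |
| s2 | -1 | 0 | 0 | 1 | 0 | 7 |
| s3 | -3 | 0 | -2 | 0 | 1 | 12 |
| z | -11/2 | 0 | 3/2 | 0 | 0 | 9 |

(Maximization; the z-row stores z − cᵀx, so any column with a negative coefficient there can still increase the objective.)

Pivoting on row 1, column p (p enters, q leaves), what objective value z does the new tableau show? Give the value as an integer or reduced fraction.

Minimum ratio for p: 3/(1/2) = 6.
z changes by −(z-row coeff of p)·ratio = −(-11/2)·6 = 33.
New z = 9 + 33 = 42.

42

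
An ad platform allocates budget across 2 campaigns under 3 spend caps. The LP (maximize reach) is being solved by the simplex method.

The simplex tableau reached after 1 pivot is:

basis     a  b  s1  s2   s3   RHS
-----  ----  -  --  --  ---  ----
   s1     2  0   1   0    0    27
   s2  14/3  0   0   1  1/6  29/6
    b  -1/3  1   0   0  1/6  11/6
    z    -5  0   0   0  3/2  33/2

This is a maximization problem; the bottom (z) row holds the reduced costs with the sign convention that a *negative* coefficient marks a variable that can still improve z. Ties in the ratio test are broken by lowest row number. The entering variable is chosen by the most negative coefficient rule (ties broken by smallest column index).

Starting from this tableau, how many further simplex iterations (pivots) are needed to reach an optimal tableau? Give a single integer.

1

pivot: a in, s2 out → z = 607/28
No improving column remains; optimal.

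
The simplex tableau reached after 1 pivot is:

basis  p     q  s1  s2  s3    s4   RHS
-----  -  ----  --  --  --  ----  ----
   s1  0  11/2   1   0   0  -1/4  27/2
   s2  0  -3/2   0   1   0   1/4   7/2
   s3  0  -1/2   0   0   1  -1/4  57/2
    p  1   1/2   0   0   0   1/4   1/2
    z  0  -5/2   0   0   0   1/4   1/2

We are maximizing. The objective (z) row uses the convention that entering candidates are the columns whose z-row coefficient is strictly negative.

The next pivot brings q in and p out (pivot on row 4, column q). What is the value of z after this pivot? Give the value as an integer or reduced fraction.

Minimum ratio for q: (1/2)/(1/2) = 1.
z changes by −(z-row coeff of q)·ratio = −(-5/2)·1 = 5/2.
New z = 1/2 + (5/2) = 3.

3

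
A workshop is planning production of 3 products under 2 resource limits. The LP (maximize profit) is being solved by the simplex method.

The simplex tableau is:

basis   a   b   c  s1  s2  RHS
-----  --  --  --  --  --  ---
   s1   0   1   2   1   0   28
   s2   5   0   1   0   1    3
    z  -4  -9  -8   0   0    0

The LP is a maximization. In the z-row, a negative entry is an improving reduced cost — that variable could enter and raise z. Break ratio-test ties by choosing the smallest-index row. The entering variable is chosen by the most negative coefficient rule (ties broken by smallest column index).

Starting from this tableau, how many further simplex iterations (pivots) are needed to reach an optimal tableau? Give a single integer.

pivot: b in, s1 out → z = 252
pivot: a in, s2 out → z = 1272/5
No improving column remains; optimal.

2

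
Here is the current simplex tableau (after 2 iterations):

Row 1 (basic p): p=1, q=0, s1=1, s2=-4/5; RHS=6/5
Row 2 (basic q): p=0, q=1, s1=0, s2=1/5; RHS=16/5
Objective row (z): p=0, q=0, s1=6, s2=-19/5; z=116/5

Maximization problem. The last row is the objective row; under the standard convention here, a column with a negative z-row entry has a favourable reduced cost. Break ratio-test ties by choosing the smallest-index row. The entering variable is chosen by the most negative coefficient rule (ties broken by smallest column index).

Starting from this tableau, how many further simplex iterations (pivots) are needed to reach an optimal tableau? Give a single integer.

pivot: s2 in, q out → z = 84
No improving column remains; optimal.

1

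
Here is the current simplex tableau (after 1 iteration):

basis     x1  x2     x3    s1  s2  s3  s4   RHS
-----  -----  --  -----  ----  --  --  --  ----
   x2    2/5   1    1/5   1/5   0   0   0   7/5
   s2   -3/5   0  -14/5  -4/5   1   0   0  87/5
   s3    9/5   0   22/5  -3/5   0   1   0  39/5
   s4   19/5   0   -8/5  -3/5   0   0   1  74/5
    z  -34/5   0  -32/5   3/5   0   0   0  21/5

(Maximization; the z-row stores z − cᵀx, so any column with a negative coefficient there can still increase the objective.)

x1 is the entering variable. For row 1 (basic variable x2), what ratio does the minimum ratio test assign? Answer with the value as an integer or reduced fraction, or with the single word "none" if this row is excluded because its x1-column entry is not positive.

7/2

Ratio = RHS / (x1 entry) = (7/5) / (2/5) = 7/2.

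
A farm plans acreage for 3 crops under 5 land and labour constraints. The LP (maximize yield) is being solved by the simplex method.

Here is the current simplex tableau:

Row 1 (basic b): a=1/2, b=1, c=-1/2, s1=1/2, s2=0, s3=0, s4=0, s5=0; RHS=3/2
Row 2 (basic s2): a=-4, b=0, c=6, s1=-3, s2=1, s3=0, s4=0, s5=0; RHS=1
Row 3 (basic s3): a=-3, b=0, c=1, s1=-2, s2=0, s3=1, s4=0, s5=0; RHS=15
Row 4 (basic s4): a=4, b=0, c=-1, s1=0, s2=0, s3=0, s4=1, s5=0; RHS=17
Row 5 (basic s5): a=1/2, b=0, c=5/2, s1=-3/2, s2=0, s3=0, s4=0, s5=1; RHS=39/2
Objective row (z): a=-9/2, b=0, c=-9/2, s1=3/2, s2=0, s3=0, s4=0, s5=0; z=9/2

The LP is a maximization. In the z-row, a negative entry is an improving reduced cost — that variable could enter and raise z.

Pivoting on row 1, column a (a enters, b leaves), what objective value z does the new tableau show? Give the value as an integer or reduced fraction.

Minimum ratio for a: (3/2)/(1/2) = 3.
z changes by −(z-row coeff of a)·ratio = −(-9/2)·3 = 27/2.
New z = 9/2 + (27/2) = 18.

18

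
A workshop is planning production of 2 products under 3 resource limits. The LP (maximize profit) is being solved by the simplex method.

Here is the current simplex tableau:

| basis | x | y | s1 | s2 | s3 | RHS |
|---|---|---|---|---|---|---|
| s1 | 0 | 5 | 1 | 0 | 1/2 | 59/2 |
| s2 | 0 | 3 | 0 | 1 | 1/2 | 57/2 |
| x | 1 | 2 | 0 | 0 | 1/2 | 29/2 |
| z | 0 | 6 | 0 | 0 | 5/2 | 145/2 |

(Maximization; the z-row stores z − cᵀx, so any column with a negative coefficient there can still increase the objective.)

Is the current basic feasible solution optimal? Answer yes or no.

No objective-row coefficient is strictly negative, so no entering variable exists; the tableau is optimal.

yes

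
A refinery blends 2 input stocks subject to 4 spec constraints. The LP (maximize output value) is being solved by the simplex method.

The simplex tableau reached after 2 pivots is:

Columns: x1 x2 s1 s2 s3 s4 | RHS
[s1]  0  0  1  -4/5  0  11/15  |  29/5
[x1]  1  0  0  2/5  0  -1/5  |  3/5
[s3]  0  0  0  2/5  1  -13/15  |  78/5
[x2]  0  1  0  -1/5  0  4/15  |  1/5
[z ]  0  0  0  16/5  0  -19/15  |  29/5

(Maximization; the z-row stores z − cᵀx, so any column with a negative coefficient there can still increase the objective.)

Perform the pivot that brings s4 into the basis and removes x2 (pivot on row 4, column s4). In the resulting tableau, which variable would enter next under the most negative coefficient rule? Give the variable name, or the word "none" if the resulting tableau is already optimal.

Pivot element 4/15. New z-row = old z-row − (-19/15)·(row 4/(4/15)).
Updated z-row coefficients: x1: 0, x2: 19/4, s1: 0, s2: 9/4, s3: 0, s4: 0.
No coefficient is strictly negative; the tableau after this pivot is optimal.

none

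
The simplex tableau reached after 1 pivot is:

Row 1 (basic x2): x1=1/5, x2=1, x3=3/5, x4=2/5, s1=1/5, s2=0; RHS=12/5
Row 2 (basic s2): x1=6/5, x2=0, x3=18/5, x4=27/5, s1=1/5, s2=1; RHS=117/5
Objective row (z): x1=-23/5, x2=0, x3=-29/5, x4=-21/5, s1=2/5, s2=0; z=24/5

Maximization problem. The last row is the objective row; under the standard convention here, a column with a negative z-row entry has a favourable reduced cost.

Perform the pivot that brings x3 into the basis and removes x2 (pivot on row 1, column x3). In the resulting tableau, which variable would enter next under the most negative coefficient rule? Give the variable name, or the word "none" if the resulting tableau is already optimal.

Pivot element 3/5. New z-row = old z-row − (-29/5)·(row 1/(3/5)).
Updated z-row coefficients: x1: -8/3, x2: 29/3, x3: 0, x4: -1/3, s1: 7/3, s2: 0.
The most negative is -8/3 in column x1, so x1 would enter next.

x1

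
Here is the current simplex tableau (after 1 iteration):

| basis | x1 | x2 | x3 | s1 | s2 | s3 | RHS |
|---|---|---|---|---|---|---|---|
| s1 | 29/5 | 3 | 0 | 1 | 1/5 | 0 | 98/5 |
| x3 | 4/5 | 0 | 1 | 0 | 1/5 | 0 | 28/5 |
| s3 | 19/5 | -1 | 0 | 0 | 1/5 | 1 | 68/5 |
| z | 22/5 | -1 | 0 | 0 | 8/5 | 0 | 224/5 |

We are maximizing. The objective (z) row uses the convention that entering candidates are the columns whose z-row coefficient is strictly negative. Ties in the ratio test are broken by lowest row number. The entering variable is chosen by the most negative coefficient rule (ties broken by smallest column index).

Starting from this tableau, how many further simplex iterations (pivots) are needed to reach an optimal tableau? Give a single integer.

pivot: x2 in, s1 out → z = 154/3
No improving column remains; optimal.

1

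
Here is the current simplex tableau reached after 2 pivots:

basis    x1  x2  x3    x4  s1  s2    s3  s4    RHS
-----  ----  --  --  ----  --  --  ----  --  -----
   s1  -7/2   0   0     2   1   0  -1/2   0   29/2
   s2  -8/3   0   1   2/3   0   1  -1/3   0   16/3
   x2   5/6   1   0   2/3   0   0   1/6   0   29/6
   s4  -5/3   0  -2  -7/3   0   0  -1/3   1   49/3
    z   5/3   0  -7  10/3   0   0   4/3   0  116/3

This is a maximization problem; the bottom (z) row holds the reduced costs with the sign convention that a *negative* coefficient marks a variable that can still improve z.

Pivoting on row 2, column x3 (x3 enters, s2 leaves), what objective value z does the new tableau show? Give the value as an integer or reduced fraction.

Minimum ratio for x3: (16/3)/1 = 16/3.
z changes by −(z-row coeff of x3)·ratio = −(-7)·(16/3) = 112/3.
New z = 116/3 + (112/3) = 76.

76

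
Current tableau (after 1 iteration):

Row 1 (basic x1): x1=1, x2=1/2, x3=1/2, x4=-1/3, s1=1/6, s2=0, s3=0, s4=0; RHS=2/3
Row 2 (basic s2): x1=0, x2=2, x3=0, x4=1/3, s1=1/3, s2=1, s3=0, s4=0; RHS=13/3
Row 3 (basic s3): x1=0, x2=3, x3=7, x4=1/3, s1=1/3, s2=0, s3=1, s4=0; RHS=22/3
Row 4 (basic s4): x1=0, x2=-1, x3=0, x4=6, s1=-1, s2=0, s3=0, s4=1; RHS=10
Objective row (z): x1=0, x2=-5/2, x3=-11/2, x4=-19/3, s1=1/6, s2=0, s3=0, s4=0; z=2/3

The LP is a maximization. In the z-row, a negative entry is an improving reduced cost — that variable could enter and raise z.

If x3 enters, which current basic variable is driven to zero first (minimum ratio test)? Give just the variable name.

Ratios: row 1 (x1): (2/3)/(1/2) = 4/3; row 2 (s2): entry 0 ≤ 0, skip; row 3 (s3): (22/3)/7 = 22/21; row 4 (s4): entry 0 ≤ 0, skip.
Minimum ratio 22/21 is in the s3 row, so s3 leaves.

s3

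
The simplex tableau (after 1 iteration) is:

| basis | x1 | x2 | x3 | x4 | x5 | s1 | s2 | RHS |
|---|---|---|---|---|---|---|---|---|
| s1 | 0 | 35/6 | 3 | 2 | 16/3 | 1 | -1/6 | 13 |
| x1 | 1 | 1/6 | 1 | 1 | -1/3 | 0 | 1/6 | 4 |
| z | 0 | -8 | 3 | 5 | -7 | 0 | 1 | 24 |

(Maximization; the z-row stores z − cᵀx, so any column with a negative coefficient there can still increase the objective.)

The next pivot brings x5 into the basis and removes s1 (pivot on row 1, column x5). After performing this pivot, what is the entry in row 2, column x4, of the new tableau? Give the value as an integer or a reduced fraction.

Pivot element is row 1, column x5: 16/3.
Normalize row 1: new (row 1, x4) = 2/(16/3) = 3/8.
row 2 ← row 2 − (-1/3)·(new row 1): 1 − (-1/3)·(3/8) = 9/8.

9/8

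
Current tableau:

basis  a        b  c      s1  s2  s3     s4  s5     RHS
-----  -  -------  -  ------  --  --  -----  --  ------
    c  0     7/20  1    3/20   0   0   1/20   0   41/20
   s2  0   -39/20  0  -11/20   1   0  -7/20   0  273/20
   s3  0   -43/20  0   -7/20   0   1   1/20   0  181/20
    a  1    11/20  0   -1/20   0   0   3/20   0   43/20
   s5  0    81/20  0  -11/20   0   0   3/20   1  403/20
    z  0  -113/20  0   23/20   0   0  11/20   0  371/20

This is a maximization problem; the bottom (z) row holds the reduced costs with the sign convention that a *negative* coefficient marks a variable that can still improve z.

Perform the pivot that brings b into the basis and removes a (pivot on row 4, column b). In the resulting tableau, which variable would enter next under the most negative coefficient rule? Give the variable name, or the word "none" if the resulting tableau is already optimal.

Pivot element 11/20. New z-row = old z-row − (-113/20)·(row 4/(11/20)).
Updated z-row coefficients: a: 113/11, b: 0, c: 0, s1: 7/11, s2: 0, s3: 0, s4: 23/11, s5: 0.
No coefficient is strictly negative; the tableau after this pivot is optimal.

none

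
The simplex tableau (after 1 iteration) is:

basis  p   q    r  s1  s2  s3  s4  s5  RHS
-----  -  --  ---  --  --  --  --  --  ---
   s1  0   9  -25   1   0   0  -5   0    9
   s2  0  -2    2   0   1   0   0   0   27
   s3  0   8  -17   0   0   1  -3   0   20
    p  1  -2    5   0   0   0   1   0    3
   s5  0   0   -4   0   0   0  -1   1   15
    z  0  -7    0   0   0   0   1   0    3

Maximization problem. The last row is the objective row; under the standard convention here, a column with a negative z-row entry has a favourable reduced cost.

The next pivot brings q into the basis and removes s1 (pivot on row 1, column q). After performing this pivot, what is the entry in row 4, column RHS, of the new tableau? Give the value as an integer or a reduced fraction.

5

Pivot element is row 1, column q: 9.
Normalize row 1: new (row 1, RHS) = 9/9 = 1.
row 4 ← row 4 − (-2)·(new row 1): 3 − (-2)·1 = 5.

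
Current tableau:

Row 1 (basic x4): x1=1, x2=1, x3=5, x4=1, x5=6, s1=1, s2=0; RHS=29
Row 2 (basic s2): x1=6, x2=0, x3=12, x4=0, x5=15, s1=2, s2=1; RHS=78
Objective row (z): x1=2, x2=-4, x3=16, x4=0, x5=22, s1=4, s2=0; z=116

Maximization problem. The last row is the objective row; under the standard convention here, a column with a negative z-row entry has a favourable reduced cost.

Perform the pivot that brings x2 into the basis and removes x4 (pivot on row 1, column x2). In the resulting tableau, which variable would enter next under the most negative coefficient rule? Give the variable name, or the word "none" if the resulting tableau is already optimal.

none

Pivot element 1. New z-row = old z-row − (-4)·(row 1/1).
Updated z-row coefficients: x1: 6, x2: 0, x3: 36, x4: 4, x5: 46, s1: 8, s2: 0.
No coefficient is strictly negative; the tableau after this pivot is optimal.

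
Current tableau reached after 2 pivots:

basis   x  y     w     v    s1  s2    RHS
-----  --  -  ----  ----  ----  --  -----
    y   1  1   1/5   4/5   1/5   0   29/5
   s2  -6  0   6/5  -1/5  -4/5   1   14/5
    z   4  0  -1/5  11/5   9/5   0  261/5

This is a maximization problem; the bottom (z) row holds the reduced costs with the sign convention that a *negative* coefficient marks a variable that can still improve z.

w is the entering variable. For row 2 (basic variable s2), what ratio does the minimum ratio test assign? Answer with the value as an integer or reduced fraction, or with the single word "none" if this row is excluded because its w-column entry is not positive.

7/3

Ratio = RHS / (w entry) = (14/5) / (6/5) = 7/3.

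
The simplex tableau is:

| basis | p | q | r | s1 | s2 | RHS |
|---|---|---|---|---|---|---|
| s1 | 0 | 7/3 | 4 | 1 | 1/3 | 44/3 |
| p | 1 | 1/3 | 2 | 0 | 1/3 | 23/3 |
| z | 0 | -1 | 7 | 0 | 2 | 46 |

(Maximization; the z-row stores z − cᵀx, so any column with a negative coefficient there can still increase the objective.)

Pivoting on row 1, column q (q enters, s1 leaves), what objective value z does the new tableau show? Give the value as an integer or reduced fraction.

Minimum ratio for q: (44/3)/(7/3) = 44/7.
z changes by −(z-row coeff of q)·ratio = −(-1)·(44/7) = 44/7.
New z = 46 + (44/7) = 366/7.

366/7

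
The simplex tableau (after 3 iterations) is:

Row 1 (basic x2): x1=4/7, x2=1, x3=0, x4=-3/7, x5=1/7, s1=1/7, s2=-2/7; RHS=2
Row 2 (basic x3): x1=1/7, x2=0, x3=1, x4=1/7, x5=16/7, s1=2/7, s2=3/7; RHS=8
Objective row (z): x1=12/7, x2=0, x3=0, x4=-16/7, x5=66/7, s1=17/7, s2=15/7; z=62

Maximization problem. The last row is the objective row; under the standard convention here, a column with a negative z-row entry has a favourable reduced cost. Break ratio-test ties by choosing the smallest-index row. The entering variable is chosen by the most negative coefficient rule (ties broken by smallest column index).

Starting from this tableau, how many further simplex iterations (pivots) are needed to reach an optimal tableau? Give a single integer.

1

pivot: x4 in, x3 out → z = 190
No improving column remains; optimal.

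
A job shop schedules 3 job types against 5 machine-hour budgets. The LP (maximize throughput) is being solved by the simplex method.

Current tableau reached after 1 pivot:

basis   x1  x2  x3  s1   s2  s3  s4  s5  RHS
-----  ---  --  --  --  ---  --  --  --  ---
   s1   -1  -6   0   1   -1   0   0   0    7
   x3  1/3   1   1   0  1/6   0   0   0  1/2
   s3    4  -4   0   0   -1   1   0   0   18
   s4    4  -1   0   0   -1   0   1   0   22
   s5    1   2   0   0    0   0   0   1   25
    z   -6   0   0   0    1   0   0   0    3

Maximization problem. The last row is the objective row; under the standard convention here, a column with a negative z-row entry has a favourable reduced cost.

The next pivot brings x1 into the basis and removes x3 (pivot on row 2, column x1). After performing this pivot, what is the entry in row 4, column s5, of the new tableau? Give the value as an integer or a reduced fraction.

0

Pivot element is row 2, column x1: 1/3.
Normalize row 2: new (row 2, s5) = 0/(1/3) = 0.
row 4 ← row 4 − 4·(new row 2): 0 − 4·0 = 0.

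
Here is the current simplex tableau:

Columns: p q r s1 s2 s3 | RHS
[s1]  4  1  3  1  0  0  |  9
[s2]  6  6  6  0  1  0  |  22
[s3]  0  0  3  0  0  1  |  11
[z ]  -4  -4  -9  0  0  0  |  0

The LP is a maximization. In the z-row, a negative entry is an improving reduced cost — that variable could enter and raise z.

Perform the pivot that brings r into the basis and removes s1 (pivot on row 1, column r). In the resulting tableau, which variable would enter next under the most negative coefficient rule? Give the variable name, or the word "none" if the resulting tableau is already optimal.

Pivot element 3. New z-row = old z-row − (-9)·(row 1/3).
Updated z-row coefficients: p: 8, q: -1, r: 0, s1: 3, s2: 0, s3: 0.
The most negative is -1 in column q, so q would enter next.

q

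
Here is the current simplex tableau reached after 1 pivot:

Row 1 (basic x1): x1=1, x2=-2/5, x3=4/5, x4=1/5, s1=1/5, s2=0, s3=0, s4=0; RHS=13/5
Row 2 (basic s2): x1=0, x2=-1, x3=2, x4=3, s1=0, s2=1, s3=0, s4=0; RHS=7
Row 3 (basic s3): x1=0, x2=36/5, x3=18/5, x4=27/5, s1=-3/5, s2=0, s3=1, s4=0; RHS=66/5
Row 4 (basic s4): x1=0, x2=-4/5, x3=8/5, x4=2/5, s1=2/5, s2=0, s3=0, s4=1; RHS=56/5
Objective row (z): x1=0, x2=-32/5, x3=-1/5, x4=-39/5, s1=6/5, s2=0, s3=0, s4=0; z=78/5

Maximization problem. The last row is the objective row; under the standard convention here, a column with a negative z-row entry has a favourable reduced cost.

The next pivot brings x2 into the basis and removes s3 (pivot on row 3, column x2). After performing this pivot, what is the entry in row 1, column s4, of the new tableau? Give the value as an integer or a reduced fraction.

Pivot element is row 3, column x2: 36/5.
Normalize row 3: new (row 3, s4) = 0/(36/5) = 0.
row 1 ← row 1 − (-2/5)·(new row 3): 0 − (-2/5)·0 = 0.

0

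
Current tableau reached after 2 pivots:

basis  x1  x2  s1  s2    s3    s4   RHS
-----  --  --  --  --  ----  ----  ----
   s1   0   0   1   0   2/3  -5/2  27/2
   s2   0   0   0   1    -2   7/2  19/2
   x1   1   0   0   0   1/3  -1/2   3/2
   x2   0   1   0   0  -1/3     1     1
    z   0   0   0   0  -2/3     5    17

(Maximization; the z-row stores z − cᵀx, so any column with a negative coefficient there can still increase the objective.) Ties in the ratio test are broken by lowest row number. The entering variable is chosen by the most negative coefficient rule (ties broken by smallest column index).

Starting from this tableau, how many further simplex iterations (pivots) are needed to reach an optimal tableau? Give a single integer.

pivot: s3 in, x1 out → z = 20
No improving column remains; optimal.

1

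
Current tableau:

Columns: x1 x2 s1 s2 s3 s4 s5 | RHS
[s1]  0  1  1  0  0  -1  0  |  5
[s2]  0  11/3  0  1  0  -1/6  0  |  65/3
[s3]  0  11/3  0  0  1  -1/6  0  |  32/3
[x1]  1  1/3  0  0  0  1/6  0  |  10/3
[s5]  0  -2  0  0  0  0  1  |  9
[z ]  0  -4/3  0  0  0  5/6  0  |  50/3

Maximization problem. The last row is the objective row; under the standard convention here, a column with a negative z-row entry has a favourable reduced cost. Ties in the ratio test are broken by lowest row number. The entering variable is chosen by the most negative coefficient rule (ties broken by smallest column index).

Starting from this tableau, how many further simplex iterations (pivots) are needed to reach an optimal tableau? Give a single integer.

1

pivot: x2 in, s3 out → z = 226/11
No improving column remains; optimal.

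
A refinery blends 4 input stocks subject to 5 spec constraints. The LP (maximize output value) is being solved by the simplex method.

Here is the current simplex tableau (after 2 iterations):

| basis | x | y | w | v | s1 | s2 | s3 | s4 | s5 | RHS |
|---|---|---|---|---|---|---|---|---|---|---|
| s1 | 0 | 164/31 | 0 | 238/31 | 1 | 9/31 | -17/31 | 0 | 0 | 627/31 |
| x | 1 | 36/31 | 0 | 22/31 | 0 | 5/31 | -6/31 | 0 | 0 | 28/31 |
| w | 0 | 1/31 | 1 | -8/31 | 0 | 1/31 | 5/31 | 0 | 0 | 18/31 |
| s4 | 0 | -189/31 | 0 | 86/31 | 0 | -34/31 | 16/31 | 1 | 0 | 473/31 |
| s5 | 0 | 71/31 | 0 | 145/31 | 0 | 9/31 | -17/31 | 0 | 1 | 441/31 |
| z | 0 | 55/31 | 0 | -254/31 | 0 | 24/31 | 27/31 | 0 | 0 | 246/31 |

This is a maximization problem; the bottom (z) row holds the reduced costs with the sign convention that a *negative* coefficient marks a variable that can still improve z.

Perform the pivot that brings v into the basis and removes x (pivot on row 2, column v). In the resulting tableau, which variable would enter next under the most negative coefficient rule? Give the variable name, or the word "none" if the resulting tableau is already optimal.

s3

Pivot element 22/31. New z-row = old z-row − (-254/31)·(row 2/(22/31)).
Updated z-row coefficients: x: 127/11, y: 167/11, w: 0, v: 0, s1: 0, s2: 29/11, s3: -15/11, s4: 0, s5: 0.
The most negative is -15/11 in column s3, so s3 would enter next.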